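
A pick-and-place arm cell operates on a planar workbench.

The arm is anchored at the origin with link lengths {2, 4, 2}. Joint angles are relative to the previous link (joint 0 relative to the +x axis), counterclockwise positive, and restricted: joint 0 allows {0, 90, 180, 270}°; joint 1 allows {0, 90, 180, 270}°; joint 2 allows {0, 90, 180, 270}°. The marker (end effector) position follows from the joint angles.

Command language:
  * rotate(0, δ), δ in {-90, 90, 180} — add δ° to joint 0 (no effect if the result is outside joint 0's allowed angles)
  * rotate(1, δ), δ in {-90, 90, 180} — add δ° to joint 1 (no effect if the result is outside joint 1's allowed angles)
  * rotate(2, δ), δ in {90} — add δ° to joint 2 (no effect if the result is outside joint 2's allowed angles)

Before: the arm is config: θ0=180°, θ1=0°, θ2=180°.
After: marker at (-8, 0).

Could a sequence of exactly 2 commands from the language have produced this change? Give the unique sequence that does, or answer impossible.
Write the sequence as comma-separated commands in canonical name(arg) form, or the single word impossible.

rotate(2, 90), rotate(2, 90)

begin: config: θ0=180°, θ1=0°, θ2=180°
[1] after rotate(2, 90): config: θ0=180°, θ1=0°, θ2=270°
[2] after rotate(2, 90): config: θ0=180°, θ1=0°, θ2=0°
no rival 2-sequence matches.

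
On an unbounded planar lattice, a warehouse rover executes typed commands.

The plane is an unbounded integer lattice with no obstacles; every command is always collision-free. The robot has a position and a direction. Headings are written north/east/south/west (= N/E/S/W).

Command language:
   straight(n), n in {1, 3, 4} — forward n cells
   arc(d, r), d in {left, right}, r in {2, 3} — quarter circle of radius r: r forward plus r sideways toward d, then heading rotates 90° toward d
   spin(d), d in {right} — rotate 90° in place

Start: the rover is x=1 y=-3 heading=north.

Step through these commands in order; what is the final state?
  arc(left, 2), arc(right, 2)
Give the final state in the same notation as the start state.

x=-3 y=1 heading=north

t0: x=1 y=-3 heading=north
1. arc(left, 2) → x=-1 y=-1 heading=west
2. arc(right, 2) → x=-3 y=1 heading=north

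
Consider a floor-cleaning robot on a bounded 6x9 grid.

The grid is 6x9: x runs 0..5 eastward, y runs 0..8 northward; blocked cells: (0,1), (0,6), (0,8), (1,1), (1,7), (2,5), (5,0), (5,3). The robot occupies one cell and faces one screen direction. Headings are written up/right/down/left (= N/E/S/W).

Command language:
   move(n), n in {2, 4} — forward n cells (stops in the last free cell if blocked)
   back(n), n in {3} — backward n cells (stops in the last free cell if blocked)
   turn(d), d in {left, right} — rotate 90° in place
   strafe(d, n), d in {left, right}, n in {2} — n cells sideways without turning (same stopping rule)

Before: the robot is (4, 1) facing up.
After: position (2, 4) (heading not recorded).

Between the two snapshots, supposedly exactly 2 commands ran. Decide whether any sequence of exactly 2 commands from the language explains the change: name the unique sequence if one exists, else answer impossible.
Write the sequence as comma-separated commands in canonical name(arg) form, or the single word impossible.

key: order matters: swapping strafe(left, 2) and move(4) lands elsewhere
start: (4, 1) facing up
1. strafe(left, 2) → (2, 1) facing up
2. move(4) → (2, 4) facing up
all 49 alternatives checked — unique.

strafe(left, 2), move(4)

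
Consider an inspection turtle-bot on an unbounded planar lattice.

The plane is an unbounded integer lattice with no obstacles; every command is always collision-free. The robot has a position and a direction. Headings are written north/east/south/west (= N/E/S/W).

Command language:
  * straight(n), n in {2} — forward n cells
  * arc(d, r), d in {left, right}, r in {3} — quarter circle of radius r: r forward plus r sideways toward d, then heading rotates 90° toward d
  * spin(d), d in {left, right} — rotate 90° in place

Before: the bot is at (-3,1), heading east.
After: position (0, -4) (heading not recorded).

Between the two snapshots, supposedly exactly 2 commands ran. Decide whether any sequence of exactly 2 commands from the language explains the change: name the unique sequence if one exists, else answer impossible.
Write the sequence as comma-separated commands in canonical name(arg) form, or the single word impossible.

arc(right, 3), straight(2)

key: running straight(2) before arc(right, 3) would end elsewhere — order is forced
from: at (-3,1), heading east
1. arc(right, 3) → at (0,-2), heading south
2. straight(2) → at (0,-4), heading south
no other 2-command option fits: unique.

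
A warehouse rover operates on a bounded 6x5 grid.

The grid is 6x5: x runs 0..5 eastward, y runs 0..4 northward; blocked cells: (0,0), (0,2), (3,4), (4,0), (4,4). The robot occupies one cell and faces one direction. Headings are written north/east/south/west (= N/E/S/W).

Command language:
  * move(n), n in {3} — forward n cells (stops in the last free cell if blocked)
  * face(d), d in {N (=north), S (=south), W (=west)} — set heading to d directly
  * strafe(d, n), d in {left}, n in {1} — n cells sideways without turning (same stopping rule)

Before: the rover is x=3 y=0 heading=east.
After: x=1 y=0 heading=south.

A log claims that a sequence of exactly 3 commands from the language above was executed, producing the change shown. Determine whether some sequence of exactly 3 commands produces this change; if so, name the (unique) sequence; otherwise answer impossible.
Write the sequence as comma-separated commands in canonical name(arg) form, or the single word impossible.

key: cell and facing (now S) both changed — the 3 commands mix motion and turning
initial: x=3 y=0 heading=east
step 1 (face(W)): x=3 y=0 heading=west
step 2 (move(3)): x=1 y=0 heading=west
step 3 (face(S)): x=1 y=0 heading=south
all 125 alternatives checked — unique.

face(W), move(3), face(S)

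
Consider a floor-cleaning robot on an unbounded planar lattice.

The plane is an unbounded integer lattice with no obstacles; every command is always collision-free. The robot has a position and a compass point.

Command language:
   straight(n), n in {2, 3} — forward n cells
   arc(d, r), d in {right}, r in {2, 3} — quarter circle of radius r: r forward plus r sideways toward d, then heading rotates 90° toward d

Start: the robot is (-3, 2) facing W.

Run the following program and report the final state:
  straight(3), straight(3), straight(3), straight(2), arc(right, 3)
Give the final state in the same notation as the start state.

(-17, 5) facing N

initial: (-3, 2) facing W
step 1 (straight(3)): (-6, 2) facing W
step 2 (straight(3)): (-9, 2) facing W
step 3 (straight(3)): (-12, 2) facing W
step 4 (straight(2)): (-14, 2) facing W
step 5 (arc(right, 3)): (-17, 5) facing N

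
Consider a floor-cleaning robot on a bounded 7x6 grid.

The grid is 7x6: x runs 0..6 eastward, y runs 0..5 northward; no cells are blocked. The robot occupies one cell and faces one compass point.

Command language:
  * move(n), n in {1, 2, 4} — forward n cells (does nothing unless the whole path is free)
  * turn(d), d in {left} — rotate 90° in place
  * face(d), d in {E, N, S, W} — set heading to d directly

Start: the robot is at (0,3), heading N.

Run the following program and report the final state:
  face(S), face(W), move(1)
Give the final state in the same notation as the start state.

at (0,3), heading W

initial: at (0,3), heading N
[1] after face(S): at (0,3), heading S
[2] after face(W): at (0,3), heading W
[3] after move(1): at (0,3), heading W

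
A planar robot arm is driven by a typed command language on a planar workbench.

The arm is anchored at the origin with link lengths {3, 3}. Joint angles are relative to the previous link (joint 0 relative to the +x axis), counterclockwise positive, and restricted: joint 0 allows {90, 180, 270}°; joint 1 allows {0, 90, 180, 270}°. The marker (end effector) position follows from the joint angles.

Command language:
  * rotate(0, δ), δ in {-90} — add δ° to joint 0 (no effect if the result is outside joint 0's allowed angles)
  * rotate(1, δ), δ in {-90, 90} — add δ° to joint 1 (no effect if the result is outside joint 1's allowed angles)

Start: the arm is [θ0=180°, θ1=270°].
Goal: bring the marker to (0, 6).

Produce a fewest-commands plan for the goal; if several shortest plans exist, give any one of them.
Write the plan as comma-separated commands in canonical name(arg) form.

rotate(1, 90), rotate(0, -90)

t0: [θ0=180°, θ1=270°]
t=1 rotate(1, 90) ⇒ [θ0=180°, θ1=0°]
t=2 rotate(0, -90) ⇒ [θ0=90°, θ1=0°]
no 1-step plan works, so 2 is optimal.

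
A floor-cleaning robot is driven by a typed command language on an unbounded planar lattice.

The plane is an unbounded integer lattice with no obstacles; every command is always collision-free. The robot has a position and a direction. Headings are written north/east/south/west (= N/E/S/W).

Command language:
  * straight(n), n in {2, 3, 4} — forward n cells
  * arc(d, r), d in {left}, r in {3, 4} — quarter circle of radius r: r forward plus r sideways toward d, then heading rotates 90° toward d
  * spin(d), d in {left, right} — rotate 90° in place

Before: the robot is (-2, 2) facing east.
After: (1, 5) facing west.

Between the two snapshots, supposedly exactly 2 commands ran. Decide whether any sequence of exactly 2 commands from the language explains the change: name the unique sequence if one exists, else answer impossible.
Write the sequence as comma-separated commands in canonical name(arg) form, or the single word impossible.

arc(left, 3), spin(left)

key: cell and facing (now W) both changed — the 2 commands mix motion and turning
begin: (-2, 2) facing east
[1] after arc(left, 3): (1, 5) facing north
[2] after spin(left): (1, 5) facing west
uniquely the one of 49 2-step routes that fits.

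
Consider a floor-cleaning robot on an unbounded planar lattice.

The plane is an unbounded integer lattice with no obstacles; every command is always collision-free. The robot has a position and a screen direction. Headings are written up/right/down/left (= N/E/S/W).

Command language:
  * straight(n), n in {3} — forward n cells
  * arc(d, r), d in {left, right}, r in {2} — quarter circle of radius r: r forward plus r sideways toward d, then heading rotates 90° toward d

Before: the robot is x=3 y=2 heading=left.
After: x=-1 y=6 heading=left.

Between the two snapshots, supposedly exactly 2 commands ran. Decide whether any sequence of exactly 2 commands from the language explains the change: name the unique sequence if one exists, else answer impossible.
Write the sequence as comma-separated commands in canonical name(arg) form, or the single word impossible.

key: heading stays W — rotations cancel among the 2 commands
begin: x=3 y=2 heading=left
t=1 arc(right, 2) ⇒ x=1 y=4 heading=up
t=2 arc(left, 2) ⇒ x=-1 y=6 heading=left
all 9 alternatives checked — unique.

arc(right, 2), arc(left, 2)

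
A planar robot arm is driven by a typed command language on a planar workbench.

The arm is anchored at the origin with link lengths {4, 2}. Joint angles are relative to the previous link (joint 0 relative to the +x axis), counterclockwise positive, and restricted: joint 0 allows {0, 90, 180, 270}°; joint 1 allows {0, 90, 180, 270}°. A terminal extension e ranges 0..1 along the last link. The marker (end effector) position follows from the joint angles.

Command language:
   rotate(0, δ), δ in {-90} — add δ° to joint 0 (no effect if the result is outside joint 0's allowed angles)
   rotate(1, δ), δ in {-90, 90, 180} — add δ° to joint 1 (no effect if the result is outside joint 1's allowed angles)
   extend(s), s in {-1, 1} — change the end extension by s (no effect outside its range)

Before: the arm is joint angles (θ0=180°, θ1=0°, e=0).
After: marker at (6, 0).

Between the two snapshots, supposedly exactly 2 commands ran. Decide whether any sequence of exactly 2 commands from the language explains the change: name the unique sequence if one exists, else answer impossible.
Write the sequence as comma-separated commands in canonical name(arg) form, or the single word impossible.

t0: joint angles (θ0=180°, θ1=0°, e=0)
[1] after rotate(0, -90): joint angles (θ0=90°, θ1=0°, e=0)
[2] after rotate(0, -90): joint angles (θ0=0°, θ1=0°, e=0)
uniquely the one of 36 2-step routes that fits.

rotate(0, -90), rotate(0, -90)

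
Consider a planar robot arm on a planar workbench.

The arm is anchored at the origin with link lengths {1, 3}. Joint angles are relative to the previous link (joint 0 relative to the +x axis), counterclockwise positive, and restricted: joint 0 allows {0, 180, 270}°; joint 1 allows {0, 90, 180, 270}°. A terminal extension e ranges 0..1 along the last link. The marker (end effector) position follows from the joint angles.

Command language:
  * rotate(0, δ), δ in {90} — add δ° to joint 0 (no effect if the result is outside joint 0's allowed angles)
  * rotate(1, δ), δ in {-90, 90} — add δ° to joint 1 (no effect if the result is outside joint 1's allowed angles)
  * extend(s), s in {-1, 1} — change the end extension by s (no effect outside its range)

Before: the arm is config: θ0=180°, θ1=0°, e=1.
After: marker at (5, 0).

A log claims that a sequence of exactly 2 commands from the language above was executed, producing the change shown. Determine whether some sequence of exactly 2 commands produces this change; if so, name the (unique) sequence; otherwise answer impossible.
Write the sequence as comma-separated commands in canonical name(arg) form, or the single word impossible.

rotate(0, 90), rotate(0, 90)

t0: config: θ0=180°, θ1=0°, e=1
t=1 rotate(0, 90) ⇒ config: θ0=270°, θ1=0°, e=1
t=2 rotate(0, 90) ⇒ config: θ0=0°, θ1=0°, e=1
all 25 alternatives checked — unique.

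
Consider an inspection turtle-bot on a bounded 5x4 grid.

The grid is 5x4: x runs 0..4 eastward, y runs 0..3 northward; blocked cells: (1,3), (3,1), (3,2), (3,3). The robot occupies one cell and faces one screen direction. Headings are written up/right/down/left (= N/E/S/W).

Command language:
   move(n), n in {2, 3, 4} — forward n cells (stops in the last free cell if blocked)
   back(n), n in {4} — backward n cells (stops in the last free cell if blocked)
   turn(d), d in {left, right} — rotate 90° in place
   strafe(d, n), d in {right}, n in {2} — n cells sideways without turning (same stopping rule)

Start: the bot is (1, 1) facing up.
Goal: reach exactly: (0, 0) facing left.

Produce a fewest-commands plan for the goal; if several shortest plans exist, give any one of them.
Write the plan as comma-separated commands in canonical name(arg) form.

back(4), turn(left), move(4)

from: (1, 1) facing up
[1] after back(4): (1, 0) facing up
[2] after turn(left): (1, 0) facing left
[3] after move(4): (0, 0) facing left
shorter routes all fall short; 3 is best.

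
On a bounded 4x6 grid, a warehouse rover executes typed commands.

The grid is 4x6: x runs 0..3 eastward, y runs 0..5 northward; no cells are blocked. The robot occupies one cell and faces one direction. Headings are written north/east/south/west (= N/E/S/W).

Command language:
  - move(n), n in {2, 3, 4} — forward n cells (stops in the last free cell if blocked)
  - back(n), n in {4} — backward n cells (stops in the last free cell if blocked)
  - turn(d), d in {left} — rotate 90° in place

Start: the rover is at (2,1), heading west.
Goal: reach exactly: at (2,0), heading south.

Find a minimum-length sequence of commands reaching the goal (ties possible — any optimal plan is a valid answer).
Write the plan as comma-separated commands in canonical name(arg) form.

start: at (2,1), heading west
t=1 turn(left) ⇒ at (2,1), heading south
t=2 move(4) ⇒ at (2,0), heading south
minimal: 2 command(s), checked below 2.

turn(left), move(4)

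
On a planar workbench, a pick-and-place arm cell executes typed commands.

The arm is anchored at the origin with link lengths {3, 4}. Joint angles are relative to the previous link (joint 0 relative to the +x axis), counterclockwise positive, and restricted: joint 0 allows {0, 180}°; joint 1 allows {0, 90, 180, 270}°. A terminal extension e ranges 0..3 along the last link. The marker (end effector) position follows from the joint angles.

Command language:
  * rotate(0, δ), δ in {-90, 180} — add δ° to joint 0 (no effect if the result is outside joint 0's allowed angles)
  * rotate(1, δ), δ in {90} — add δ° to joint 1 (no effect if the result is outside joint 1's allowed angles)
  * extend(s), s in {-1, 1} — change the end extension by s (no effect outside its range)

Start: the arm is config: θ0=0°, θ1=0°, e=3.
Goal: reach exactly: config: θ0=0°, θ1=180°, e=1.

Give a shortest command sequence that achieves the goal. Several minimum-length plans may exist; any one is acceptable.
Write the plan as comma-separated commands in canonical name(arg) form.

start: config: θ0=0°, θ1=0°, e=3
1. rotate(1, 90) → config: θ0=0°, θ1=90°, e=3
2. rotate(1, 90) → config: θ0=0°, θ1=180°, e=3
3. extend(-1) → config: θ0=0°, θ1=180°, e=2
4. extend(-1) → config: θ0=0°, θ1=180°, e=1
no 3-step plan works, so 4 is optimal.

rotate(1, 90), rotate(1, 90), extend(-1), extend(-1)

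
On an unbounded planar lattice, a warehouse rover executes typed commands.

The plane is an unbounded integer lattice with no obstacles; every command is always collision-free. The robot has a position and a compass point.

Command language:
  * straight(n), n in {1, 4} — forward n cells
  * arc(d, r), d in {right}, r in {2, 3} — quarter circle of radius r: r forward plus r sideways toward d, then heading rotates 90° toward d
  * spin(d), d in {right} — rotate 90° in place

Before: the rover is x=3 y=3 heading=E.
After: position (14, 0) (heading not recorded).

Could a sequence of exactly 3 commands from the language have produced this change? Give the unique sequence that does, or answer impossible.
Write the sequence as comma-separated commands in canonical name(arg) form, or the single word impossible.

straight(4), straight(4), arc(right, 3)

key: running arc(right, 3) before straight(4) would end elsewhere — order is forced
from: x=3 y=3 heading=E
[1] after straight(4): x=7 y=3 heading=E
[2] after straight(4): x=11 y=3 heading=E
[3] after arc(right, 3): x=14 y=0 heading=S
no rival 3-sequence matches.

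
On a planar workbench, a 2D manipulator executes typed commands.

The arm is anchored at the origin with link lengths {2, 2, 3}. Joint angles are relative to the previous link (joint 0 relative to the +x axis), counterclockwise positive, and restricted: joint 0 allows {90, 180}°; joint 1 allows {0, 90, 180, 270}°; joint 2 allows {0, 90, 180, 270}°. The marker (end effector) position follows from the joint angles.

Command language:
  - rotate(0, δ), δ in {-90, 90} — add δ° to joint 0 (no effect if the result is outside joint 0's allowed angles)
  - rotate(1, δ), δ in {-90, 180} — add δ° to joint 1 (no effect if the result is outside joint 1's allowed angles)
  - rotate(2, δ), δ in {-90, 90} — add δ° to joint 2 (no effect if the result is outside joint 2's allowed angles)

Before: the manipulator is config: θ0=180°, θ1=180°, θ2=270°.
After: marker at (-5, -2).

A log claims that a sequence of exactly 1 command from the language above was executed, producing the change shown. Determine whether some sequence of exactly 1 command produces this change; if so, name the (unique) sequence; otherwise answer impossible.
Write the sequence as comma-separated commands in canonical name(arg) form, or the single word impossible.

from: config: θ0=180°, θ1=180°, θ2=270°
[1] after rotate(1, -90): config: θ0=180°, θ1=90°, θ2=270°
no rival 1-sequence matches.

rotate(1, -90)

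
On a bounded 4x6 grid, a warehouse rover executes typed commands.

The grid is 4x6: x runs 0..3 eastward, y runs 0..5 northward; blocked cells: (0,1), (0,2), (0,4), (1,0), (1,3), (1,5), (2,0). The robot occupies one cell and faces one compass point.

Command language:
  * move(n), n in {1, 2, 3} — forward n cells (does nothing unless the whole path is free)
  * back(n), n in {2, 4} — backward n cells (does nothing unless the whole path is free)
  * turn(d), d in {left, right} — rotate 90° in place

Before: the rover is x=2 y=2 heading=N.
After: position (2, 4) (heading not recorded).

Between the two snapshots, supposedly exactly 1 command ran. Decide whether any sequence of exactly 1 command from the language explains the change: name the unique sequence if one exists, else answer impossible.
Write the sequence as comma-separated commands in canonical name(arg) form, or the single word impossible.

move(2)

begin: x=2 y=2 heading=N
[1] after move(2): x=2 y=4 heading=N
all 7 alternatives checked — unique.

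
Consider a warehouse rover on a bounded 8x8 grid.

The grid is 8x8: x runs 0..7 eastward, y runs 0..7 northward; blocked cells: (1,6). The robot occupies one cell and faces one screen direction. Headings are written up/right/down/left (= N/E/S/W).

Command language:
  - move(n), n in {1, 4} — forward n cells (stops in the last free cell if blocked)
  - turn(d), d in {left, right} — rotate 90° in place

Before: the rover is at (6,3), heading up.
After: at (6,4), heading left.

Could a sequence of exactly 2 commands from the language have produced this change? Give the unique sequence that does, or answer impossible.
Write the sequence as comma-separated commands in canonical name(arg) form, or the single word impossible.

key: order matters: swapping move(1) and turn(left) lands elsewhere
start: at (6,3), heading up
step 1 (move(1)): at (6,4), heading up
step 2 (turn(left)): at (6,4), heading left
all 16 alternatives checked — unique.

move(1), turn(left)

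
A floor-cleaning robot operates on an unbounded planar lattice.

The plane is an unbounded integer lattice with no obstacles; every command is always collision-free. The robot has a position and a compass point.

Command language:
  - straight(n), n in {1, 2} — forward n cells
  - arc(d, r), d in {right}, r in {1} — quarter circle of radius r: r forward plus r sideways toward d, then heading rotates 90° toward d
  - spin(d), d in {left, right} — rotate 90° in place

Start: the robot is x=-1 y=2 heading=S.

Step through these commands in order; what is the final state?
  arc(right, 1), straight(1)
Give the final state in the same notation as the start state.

x=-3 y=1 heading=W

start: x=-1 y=2 heading=S
t=1 arc(right, 1) ⇒ x=-2 y=1 heading=W
t=2 straight(1) ⇒ x=-3 y=1 heading=W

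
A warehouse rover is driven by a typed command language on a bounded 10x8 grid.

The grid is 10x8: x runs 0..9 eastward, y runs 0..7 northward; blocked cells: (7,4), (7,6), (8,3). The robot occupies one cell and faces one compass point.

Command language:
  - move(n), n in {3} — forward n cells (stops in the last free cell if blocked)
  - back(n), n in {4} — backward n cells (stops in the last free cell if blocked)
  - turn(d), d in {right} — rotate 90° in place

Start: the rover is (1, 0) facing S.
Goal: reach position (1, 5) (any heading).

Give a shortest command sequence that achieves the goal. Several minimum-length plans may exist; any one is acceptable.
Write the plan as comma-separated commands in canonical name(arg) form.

begin: (1, 0) facing S
t=1 back(4) ⇒ (1, 4) facing S
t=2 move(3) ⇒ (1, 1) facing S
t=3 back(4) ⇒ (1, 5) facing S
shorter routes all fall short; 3 is best.

back(4), move(3), back(4)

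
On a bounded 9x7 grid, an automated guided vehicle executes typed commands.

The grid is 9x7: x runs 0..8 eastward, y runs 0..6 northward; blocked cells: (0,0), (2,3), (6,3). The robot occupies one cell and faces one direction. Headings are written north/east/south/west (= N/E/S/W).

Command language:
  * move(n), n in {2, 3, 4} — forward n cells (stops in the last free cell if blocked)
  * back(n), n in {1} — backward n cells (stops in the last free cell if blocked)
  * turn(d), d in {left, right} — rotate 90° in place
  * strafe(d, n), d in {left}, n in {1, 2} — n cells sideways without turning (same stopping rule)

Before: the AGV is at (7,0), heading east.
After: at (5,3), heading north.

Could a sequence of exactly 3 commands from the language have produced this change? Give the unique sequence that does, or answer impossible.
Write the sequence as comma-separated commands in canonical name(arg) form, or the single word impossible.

key: position moved to (5,3) AND the heading swung to N — translation plus rotation needed
t0: at (7,0), heading east
1. turn(left) → at (7,0), heading north
2. strafe(left, 2) → at (5,0), heading north
3. move(3) → at (5,3), heading north
no rival 3-sequence matches.

turn(left), strafe(left, 2), move(3)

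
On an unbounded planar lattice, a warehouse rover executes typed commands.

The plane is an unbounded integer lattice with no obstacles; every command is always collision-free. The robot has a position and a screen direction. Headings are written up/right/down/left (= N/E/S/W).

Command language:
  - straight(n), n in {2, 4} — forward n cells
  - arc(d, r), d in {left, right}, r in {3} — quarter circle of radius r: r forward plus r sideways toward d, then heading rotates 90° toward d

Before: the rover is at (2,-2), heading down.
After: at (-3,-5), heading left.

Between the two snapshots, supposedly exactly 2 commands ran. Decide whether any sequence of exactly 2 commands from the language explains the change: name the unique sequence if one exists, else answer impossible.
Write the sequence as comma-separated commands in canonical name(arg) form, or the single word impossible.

key: running straight(2) before arc(right, 3) would end elsewhere — order is forced
start: at (2,-2), heading down
t=1 arc(right, 3) ⇒ at (-1,-5), heading left
t=2 straight(2) ⇒ at (-3,-5), heading left
uniquely the one of 16 2-step routes that fits.

arc(right, 3), straight(2)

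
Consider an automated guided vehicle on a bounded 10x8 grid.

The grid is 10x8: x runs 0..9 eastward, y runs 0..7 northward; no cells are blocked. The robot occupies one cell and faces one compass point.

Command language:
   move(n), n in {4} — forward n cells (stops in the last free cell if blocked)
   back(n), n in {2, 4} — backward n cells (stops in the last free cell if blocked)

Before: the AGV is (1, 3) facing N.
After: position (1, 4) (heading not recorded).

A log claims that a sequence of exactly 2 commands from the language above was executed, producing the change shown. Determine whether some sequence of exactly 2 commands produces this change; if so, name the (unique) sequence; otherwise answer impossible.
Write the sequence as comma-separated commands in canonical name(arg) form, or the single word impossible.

back(4), move(4)

key: order matters: swapping back(4) and move(4) lands elsewhere
from: (1, 3) facing N
step 1 (back(4)): (1, 0) facing N
step 2 (move(4)): (1, 4) facing N
all 9 alternatives checked — unique.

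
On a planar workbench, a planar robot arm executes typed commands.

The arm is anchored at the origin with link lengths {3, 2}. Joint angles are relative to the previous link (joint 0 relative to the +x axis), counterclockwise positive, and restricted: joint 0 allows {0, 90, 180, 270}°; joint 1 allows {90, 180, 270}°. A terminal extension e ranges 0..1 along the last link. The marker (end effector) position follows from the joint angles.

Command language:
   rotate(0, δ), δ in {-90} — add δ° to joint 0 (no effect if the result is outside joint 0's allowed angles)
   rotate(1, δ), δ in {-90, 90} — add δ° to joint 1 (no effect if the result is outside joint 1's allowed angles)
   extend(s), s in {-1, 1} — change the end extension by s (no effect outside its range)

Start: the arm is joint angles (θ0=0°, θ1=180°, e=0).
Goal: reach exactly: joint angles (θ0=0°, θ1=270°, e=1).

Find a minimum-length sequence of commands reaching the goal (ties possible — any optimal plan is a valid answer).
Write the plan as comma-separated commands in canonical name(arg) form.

rotate(1, 90), extend(1)

start: joint angles (θ0=0°, θ1=180°, e=0)
1. rotate(1, 90) → joint angles (θ0=0°, θ1=270°, e=0)
2. extend(1) → joint angles (θ0=0°, θ1=270°, e=1)
no 1-step plan works, so 2 is optimal.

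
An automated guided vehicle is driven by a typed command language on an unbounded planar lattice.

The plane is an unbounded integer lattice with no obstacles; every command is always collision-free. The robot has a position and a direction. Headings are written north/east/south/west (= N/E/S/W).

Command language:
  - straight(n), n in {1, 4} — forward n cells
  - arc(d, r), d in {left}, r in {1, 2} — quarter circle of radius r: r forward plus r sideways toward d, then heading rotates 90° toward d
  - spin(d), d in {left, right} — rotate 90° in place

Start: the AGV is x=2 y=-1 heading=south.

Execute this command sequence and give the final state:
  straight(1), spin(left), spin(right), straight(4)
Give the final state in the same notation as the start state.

initial: x=2 y=-1 heading=south
[1] after straight(1): x=2 y=-2 heading=south
[2] after spin(left): x=2 y=-2 heading=east
[3] after spin(right): x=2 y=-2 heading=south
[4] after straight(4): x=2 y=-6 heading=south

x=2 y=-6 heading=south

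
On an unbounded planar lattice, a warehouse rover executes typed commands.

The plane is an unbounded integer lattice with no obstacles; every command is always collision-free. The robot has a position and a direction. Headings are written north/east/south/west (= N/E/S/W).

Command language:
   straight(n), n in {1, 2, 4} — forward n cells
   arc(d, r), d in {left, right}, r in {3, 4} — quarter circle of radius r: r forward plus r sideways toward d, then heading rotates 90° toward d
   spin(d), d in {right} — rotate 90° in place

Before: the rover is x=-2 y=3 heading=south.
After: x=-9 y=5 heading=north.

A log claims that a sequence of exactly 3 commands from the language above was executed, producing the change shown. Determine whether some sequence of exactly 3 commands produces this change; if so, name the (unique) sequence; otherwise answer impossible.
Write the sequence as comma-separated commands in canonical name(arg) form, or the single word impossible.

key: cell and facing (now N) both changed — the 3 commands mix motion and turning
from: x=-2 y=3 heading=south
1. arc(right, 3) → x=-5 y=0 heading=west
2. arc(right, 4) → x=-9 y=4 heading=north
3. straight(1) → x=-9 y=5 heading=north
no other 3-command option fits: unique.

arc(right, 3), arc(right, 4), straight(1)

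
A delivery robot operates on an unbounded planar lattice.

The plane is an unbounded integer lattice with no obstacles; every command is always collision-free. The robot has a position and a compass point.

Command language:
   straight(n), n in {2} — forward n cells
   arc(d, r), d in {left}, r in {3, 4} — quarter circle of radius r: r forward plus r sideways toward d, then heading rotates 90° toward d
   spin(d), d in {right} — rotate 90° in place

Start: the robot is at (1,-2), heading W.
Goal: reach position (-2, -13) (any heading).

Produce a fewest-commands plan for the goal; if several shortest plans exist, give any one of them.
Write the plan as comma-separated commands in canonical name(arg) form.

arc(left, 4), spin(right), arc(left, 3), arc(left, 4)

initial: at (1,-2), heading W
t=1 arc(left, 4) ⇒ at (-3,-6), heading S
t=2 spin(right) ⇒ at (-3,-6), heading W
t=3 arc(left, 3) ⇒ at (-6,-9), heading S
t=4 arc(left, 4) ⇒ at (-2,-13), heading E
no 3-step plan works, so 4 is optimal.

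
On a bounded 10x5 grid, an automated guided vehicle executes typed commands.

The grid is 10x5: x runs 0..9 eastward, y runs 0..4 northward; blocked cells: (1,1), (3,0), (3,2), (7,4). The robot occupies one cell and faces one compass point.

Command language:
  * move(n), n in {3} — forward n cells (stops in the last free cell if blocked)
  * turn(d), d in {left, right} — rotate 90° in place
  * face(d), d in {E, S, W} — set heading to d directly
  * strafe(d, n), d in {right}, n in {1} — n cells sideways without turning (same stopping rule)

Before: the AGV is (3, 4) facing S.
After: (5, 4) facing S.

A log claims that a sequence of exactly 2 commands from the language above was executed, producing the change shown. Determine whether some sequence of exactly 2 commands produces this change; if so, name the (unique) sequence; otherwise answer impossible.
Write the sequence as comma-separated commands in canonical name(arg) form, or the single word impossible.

impossible

no 2-step route produces this change.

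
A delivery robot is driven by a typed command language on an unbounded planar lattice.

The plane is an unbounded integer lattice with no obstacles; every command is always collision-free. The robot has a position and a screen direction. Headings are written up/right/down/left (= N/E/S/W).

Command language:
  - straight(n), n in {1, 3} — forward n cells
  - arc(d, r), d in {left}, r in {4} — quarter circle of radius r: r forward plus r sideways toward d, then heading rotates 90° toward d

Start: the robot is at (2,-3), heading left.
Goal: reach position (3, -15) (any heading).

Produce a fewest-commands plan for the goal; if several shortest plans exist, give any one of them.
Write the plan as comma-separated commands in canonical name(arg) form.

arc(left, 4), straight(1), straight(3), arc(left, 4), straight(1)

from: at (2,-3), heading left
t=1 arc(left, 4) ⇒ at (-2,-7), heading down
t=2 straight(1) ⇒ at (-2,-8), heading down
t=3 straight(3) ⇒ at (-2,-11), heading down
t=4 arc(left, 4) ⇒ at (2,-15), heading right
t=5 straight(1) ⇒ at (3,-15), heading right
nothing shorter than 5 reaches the goal.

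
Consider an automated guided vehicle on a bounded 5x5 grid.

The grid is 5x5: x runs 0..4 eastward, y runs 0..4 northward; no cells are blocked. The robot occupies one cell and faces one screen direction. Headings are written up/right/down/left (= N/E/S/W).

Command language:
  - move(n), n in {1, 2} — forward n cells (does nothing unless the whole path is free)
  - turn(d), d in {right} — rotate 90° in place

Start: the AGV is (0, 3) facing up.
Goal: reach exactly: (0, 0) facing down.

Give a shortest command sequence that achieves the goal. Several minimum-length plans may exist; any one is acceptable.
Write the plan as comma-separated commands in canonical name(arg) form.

turn(right), turn(right), move(1), move(2)

begin: (0, 3) facing up
t=1 turn(right) ⇒ (0, 3) facing right
t=2 turn(right) ⇒ (0, 3) facing down
t=3 move(1) ⇒ (0, 2) facing down
t=4 move(2) ⇒ (0, 0) facing down
nothing shorter than 4 reaches the goal.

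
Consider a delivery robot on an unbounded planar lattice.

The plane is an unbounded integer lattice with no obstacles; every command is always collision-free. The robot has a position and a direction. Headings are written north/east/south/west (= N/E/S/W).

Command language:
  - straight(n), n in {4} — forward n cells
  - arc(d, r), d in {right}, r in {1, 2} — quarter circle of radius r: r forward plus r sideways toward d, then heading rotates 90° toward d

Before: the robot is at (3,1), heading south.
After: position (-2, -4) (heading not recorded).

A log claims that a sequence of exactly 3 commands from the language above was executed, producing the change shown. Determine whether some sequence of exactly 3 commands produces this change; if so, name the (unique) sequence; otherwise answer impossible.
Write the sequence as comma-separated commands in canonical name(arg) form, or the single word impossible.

from: at (3,1), heading south
t=1 straight(4) ⇒ at (3,-3), heading south
t=2 arc(right, 1) ⇒ at (2,-4), heading west
t=3 straight(4) ⇒ at (-2,-4), heading west
no rival 3-sequence matches.

straight(4), arc(right, 1), straight(4)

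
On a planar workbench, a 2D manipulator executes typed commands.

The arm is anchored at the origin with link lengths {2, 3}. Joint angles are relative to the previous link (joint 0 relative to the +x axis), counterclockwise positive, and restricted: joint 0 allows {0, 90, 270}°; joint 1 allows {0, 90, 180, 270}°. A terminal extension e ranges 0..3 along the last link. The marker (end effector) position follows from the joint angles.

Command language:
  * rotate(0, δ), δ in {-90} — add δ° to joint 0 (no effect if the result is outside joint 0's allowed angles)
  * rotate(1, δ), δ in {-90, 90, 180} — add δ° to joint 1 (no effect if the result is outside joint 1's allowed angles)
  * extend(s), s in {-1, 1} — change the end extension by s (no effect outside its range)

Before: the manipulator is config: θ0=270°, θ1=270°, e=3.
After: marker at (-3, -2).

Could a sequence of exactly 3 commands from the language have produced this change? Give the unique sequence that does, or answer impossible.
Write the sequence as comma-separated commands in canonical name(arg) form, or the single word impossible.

from: config: θ0=270°, θ1=270°, e=3
1. extend(-1) → config: θ0=270°, θ1=270°, e=2
2. extend(-1) → config: θ0=270°, θ1=270°, e=1
3. extend(-1) → config: θ0=270°, θ1=270°, e=0
no rival 3-sequence matches.

extend(-1), extend(-1), extend(-1)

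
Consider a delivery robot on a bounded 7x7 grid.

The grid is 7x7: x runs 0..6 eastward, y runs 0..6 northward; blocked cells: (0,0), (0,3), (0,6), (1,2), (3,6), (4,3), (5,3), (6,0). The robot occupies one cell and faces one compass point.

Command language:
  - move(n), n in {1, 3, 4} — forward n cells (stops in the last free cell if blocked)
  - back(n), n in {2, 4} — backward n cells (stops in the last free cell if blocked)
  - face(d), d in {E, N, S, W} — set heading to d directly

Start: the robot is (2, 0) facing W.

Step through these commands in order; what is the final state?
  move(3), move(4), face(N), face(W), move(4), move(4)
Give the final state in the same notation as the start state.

start: (2, 0) facing W
t=1 move(3) ⇒ (1, 0) facing W
t=2 move(4) ⇒ (1, 0) facing W
t=3 face(N) ⇒ (1, 0) facing N
t=4 face(W) ⇒ (1, 0) facing W
t=5 move(4) ⇒ (1, 0) facing W
t=6 move(4) ⇒ (1, 0) facing W

(1, 0) facing W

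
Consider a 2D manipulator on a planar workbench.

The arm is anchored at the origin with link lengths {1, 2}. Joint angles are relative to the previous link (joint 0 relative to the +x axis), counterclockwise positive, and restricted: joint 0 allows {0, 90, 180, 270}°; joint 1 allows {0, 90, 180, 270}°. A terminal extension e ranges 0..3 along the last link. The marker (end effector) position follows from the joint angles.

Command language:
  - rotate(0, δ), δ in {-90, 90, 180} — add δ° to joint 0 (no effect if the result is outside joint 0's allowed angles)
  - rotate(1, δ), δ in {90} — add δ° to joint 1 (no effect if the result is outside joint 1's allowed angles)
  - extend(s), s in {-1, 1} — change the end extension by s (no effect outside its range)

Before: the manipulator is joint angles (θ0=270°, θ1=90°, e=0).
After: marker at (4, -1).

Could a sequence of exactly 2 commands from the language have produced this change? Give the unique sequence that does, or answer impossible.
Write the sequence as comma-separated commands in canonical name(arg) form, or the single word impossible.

t0: joint angles (θ0=270°, θ1=90°, e=0)
t=1 extend(1) ⇒ joint angles (θ0=270°, θ1=90°, e=1)
t=2 extend(1) ⇒ joint angles (θ0=270°, θ1=90°, e=2)
uniquely the one of 36 2-step routes that fits.

extend(1), extend(1)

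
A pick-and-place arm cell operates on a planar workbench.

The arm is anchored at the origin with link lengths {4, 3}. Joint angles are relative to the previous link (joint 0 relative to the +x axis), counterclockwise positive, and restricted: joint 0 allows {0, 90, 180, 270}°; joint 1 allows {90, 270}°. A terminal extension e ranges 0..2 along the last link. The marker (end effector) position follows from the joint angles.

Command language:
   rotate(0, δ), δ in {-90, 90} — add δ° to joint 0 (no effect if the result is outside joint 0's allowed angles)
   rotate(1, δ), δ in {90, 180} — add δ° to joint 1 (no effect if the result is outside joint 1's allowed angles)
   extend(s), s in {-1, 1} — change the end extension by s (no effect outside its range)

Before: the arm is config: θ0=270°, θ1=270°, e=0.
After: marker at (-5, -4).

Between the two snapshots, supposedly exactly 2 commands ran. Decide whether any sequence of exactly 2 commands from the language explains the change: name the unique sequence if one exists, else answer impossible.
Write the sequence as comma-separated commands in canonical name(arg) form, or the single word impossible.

extend(1), extend(1)

start: config: θ0=270°, θ1=270°, e=0
step 1 (extend(1)): config: θ0=270°, θ1=270°, e=1
step 2 (extend(1)): config: θ0=270°, θ1=270°, e=2
no other 2-command option fits: unique.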